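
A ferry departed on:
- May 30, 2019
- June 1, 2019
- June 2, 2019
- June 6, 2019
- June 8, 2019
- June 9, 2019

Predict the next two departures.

Every event lands on a Thursday or Saturday or Sunday (gaps cycle 2, 1, 4, 2, 1).
So the schedule is: every Thursday, Saturday and Sunday.
The following Thursday is June 13, 2019.
Next Saturday: June 15, 2019.

June 13, 2019; June 15, 2019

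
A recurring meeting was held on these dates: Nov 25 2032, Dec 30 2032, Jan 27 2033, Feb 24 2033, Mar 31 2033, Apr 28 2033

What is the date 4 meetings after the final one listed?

Aug 25 2033

Every date is a Thursday; gaps 35, 28, 28, 35, 28 days.
Each is the last Thursday of its month (at least one falls on the 29th or later, ruling out '4th Thursday').
Last Thursday of May 2033: May 26 2033.
Last Thursday of June 2033: Jun 30 2033.
July 2033 ends with Thursday Jul 28 2033.
Last Thursday of August 2033: Aug 25 2033.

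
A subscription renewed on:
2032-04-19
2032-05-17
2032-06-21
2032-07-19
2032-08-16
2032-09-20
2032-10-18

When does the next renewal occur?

All dates are Mondays, 28, 35, 28, 28, 35, 28 days apart.
Specifically, the 3rd Monday of each month.
3rd Monday of November 2032: 2032-11-15.

2032-11-15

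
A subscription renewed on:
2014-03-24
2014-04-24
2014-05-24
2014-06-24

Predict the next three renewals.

2014-07-24, 2014-08-24, 2014-09-24

The day-of-month is always 24 (31, 30, 31 days between events).
So this recurs on the 24th of each month.
Next: July 2014 → 2014-07-24.
Next: August 2014 → 2014-08-24.
September 2014: 2014-09-24.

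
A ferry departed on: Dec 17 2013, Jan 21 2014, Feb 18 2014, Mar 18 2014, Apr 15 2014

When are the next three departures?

These are Tuesdays at 28- or 35-day spacing (35, 28, 28, 28).
The pattern: 3rd Tuesday of the month.
3rd Tuesday of May 2014: May 20 2014.
June 2014 — 3rd Tuesday is Jun 17 2014.
3rd Tuesday of July 2014: Jul 15 2014.

May 20 2014, Jun 17 2014, Jul 15 2014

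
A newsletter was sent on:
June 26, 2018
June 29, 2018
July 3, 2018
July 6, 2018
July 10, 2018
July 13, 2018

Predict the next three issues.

July 17, 2018; July 20, 2018; July 24, 2018

Gaps: 3, 4, 3, 4, 3 days — not constant, but cyclic with period 2.
The events fall on every Tuesday and Friday.
Next Tuesday: July 17, 2018.
Next Friday: July 20, 2018.
The following Tuesday is July 24, 2018.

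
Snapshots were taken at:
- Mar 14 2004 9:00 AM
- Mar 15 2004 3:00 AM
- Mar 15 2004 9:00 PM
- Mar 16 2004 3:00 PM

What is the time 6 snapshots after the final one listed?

Mar 21 2004 3:00 AM

Gaps: 18, 18, 18 hours — each event is 18 hours after the previous one.
Mar 16 2004 3:00 PM + 18 h = Mar 17 2004 9:00 AM.
Mar 17 2004 9:00 AM + 18 h = Mar 18 2004 3:00 AM.
Mar 18 2004 3:00 AM + 18 h = Mar 18 2004 9:00 PM.
Mar 18 2004 9:00 PM + 18 h = Mar 19 2004 3:00 PM.
Mar 19 2004 3:00 PM + 18 h = Mar 20 2004 9:00 AM.
Mar 20 2004 9:00 AM + 18 h = Mar 21 2004 3:00 AM.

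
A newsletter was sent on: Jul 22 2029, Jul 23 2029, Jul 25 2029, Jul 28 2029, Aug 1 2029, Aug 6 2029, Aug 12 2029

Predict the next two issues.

The spacing grows by 1 each time: 1, 2, 3, 4, 5, 6 days.
Next gap: 7 days. Aug 12 2029 + 7 days = Aug 19 2029.
Next gap: 8 days. Aug 19 2029 + 8 days = Aug 27 2029.

Aug 19 2029, Aug 27 2029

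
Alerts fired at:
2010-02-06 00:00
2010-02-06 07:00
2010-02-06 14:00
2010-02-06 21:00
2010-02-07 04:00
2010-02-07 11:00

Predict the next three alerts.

2010-02-07 18:00, 2010-02-08 01:00, 2010-02-08 08:00

The interval is a steady 7 hours (7, 7, 7, 7, 7).
2010-02-07 11:00 + 7 h = 2010-02-07 18:00.
2010-02-07 18:00 + 7 h = 2010-02-08 01:00.
2010-02-08 01:00 + 7 h = 2010-02-08 08:00.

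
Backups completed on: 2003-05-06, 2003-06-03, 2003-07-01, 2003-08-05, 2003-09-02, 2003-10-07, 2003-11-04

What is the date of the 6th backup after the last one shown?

These are Tuesdays at 28- or 35-day spacing (28, 28, 35, 28, 35, 28).
The pattern: 1st Tuesday of the month.
December 2003 — 1st Tuesday is 2003-12-02.
January 2004 — 1st Tuesday is 2004-01-06.
February 2004 — 1st Tuesday is 2004-02-03.
1st Tuesday of March 2004: 2004-03-02.
1st Tuesday of April 2004: 2004-04-06.
May 2004 — 1st Tuesday is 2004-05-04.

2004-05-04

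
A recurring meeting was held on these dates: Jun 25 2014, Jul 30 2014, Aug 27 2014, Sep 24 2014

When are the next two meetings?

All Wednesdays; the gaps (35, 28, 28) vary with month length.
This is the last Wednesday of each month.
October 2014 ends with Wednesday Oct 29 2014.
November 2014 ends with Wednesday Nov 26 2014.

Oct 29 2014, Nov 26 2014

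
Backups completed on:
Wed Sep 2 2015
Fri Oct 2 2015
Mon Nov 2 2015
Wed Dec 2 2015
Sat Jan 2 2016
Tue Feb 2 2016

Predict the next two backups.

Gaps: 30, 31, 30, 31, 31 days — not constant. Every event is on the 2nd of the month.
Pattern: the 2nd of each month.
Next: March 2016 → Wed Mar 2 2016.
April 2016: Sat Apr 2 2016.

Wed Mar 2 2016, Sat Apr 2 2016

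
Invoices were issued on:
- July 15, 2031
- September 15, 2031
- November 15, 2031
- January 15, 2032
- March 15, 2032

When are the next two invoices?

May 15, 2032; July 15, 2032

Each date is the 15th; the gaps (62, 61, 61, 60) track the month lengths.
The rule is the 15th of every 2 months.
May 2032: May 15, 2032.
Next: July 2032 → July 15, 2032.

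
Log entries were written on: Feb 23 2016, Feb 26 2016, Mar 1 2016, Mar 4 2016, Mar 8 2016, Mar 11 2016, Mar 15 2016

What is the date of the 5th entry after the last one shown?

The gap pattern 3, 4, 3, 4, 3, 4 repeats every 2 events.
These are the Tuesdays and Fridays of each week.
Next Friday: Mar 18 2016.
Next Tuesday: Mar 22 2016.
Next Friday: Mar 25 2016.
The following Tuesday is Mar 29 2016.
The following Friday is Apr 1 2016.

Apr 1 2016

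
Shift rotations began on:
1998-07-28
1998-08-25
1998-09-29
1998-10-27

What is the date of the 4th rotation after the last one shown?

1999-02-23

These are Tuesdays with 28, 35, 28-day gaps.
Each is the final Tuesday of its month — 1998-09-29 is past the 28th, so '4th Tuesday' doesn't fit.
Last Tuesday of November 1998: 1998-11-24.
Last Tuesday of December 1998: 1998-12-29.
Last Tuesday of January 1999: 1999-01-26.
February 1999 ends with Tuesday 1999-02-23.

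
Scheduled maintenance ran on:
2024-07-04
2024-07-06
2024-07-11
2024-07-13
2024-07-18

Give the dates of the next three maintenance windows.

2024-07-20, 2024-07-25, 2024-07-27

Every event lands on a Thursday or Saturday (gaps cycle 2, 5, 2, 5).
So the schedule is: every Thursday and Saturday.
Next Saturday: 2024-07-20.
The following Thursday is 2024-07-25.
The following Saturday is 2024-07-27.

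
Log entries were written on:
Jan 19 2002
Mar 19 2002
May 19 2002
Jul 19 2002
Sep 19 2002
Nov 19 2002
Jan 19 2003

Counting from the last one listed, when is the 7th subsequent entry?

Mar 19 2004

Each date is the 19th; the gaps (59, 61, 61, 62, 61, 61) track the month lengths.
The rule is the 19th of every 2 months.
March 2003: Mar 19 2003.
May 2003: May 19 2003.
July 2003: Jul 19 2003.
Next: September 2003 → Sep 19 2003.
November 2003: Nov 19 2003.
January 2004: Jan 19 2004.
March 2004: Mar 19 2004.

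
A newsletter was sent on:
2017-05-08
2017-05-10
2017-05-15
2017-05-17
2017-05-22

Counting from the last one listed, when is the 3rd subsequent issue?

2017-05-31

Every event lands on a Monday or Wednesday (gaps cycle 2, 5, 2, 5).
So the schedule is: every Monday and Wednesday.
Next Wednesday: 2017-05-24.
Next Monday: 2017-05-29.
The following Wednesday is 2017-05-31.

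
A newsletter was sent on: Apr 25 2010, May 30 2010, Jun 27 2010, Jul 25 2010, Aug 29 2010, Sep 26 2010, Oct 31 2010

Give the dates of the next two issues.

Every date is a Sunday; gaps 35, 28, 28, 35, 28, 35 days.
Each is the last Sunday of its month (at least one falls on the 29th or later, ruling out '4th Sunday').
November 2010 ends with Sunday Nov 28 2010.
Last Sunday of December 2010: Dec 26 2010.

Nov 28 2010, Dec 26 2010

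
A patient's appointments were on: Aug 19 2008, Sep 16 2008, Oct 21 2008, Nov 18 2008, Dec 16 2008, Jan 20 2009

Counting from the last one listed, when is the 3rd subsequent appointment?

Gaps: 28, 35, 28, 28, 35 days — a mix of 28 and 35. Every date is a Tuesday.
Each is the 3rd Tuesday of its month.
February 2009 — 3rd Tuesday is Feb 17 2009.
March 2009 — 3rd Tuesday is Mar 17 2009.
3rd Tuesday of April 2009: Apr 21 2009.

Apr 21 2009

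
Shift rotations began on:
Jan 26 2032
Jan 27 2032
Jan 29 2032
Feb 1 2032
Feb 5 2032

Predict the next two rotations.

The spacing grows by 1 each time: 1, 2, 3, 4 days.
Next gap: 5 days. Feb 5 2032 + 5 days = Feb 10 2032.
Next gap: 6 days. Feb 10 2032 + 6 days = Feb 16 2032.

Feb 10 2032, Feb 16 2032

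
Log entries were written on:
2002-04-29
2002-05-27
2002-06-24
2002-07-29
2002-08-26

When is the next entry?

All Mondays; the gaps (28, 28, 35, 28) vary with month length.
This is the last Monday of each month.
Last Monday of September 2002: 2002-09-30.

2002-09-30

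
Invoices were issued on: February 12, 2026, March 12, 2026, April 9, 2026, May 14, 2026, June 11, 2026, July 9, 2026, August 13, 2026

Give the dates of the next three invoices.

September 10, 2026; October 8, 2026; November 12, 2026

These are Thursdays at 28- or 35-day spacing (28, 28, 35, 28, 28, 35).
The pattern: 2nd Thursday of the month.
September 2026 — 2nd Thursday is September 10, 2026.
October 2026 — 2nd Thursday is October 8, 2026.
November 2026 — 2nd Thursday is November 12, 2026.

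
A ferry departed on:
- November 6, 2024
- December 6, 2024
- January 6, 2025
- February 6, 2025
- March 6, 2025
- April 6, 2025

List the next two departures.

May 6, 2025; June 6, 2025

The day-of-month is always 6 (30, 31, 31, 28, 31 days between events).
So this recurs on the 6th of each month.
May 2025: May 6, 2025.
Next: June 2025 → June 6, 2025.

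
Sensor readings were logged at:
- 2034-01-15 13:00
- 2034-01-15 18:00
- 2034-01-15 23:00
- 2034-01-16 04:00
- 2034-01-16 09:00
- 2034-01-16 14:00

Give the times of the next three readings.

Spacing: 5, 5, 5, 5, 5 h — constant 5 h.
2034-01-16 14:00 + 5 h = 2034-01-16 19:00.
2034-01-16 19:00 + 5 h = 2034-01-17 00:00.
2034-01-17 00:00 + 5 h = 2034-01-17 05:00.

2034-01-16 19:00, 2034-01-17 00:00, 2034-01-17 05:00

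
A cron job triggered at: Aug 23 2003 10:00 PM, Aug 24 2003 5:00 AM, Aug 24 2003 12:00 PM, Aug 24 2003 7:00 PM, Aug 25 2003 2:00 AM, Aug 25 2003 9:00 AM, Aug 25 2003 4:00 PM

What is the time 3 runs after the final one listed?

Aug 26 2003 1:00 PM

The interval is a steady 7 hours (7, 7, 7, 7, 7, 7).
Aug 25 2003 4:00 PM + 7 h = Aug 25 2003 11:00 PM.
Aug 25 2003 11:00 PM + 7 h = Aug 26 2003 6:00 AM.
Aug 26 2003 6:00 AM + 7 h = Aug 26 2003 1:00 PM.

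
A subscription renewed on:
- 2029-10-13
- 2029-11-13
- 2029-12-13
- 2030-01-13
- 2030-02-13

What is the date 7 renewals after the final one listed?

Gaps: 31, 30, 31, 31 days — not constant. Every event is on the 13th of the month.
Pattern: the 13th of each month.
March 2030: 2030-03-13.
Next: April 2030 → 2030-04-13.
May 2030: 2030-05-13.
June 2030: 2030-06-13.
Next: July 2030 → 2030-07-13.
Next: August 2030 → 2030-08-13.
Next: September 2030 → 2030-09-13.

2030-09-13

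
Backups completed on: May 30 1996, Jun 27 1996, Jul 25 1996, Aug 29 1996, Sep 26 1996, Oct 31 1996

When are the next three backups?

Every date is a Thursday; gaps 28, 28, 35, 28, 35 days.
Each is the last Thursday of its month (at least one falls on the 29th or later, ruling out '4th Thursday').
November 1996 ends with Thursday Nov 28 1996.
Last Thursday of December 1996: Dec 26 1996.
Last Thursday of January 1997: Jan 30 1997.

Nov 28 1996, Dec 26 1996, Jan 30 1997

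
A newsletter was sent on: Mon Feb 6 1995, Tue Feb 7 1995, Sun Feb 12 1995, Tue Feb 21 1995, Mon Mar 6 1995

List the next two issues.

The spacing grows by 4 each time: 1, 5, 9, 13 days.
Next gap: 17 days. Mon Mar 6 1995 + 17 days = Thu Mar 23 1995.
Next gap: 21 days. Thu Mar 23 1995 + 21 days = Thu Apr 13 1995.

Thu Mar 23 1995, Thu Apr 13 1995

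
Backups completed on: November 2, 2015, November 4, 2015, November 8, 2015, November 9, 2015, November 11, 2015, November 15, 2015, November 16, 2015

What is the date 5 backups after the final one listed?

The gap pattern 2, 4, 1, 2, 4, 1 repeats every 3 events.
These are the Mondays, Wednesdays and Sundays of each week.
The following Wednesday is November 18, 2015.
Next Sunday: November 22, 2015.
The following Monday is November 23, 2015.
The following Wednesday is November 25, 2015.
Next Sunday: November 29, 2015.

November 29, 2015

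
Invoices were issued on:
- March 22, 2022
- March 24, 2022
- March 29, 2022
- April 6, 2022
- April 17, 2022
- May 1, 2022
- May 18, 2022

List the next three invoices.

June 7, 2022; June 30, 2022; July 26, 2022

Gaps: 2, 5, 8, 11, 14, 17 days — each gap is 3 larger than the previous one.
Next gap: 20 days. May 18, 2022 + 20 days = June 7, 2022.
Next gap: 23 days. June 7, 2022 + 23 days = June 30, 2022.
Next gap: 26 days. June 30, 2022 + 26 days = July 26, 2022.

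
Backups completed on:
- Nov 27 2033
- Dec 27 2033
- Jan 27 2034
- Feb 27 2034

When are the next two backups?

The day-of-month is always 27 (30, 31, 31 days between events).
So this recurs on the 27th of each month.
March 2034: Mar 27 2034.
Next: April 2034 → Apr 27 2034.

Mar 27 2034, Apr 27 2034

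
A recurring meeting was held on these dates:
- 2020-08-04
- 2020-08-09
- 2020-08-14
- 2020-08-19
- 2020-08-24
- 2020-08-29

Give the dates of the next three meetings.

2020-09-03, 2020-09-08, 2020-09-13

Gaps between consecutive events: 5, 5, 5, 5, 5 days — a constant 5-day interval.
2020-08-29 + 5 days = 2020-09-03.
2020-09-03 + 5 days = 2020-09-08.
2020-09-08 + 5 days = 2020-09-13.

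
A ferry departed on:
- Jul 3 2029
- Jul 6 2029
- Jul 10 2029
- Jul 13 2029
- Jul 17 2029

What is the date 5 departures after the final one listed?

Aug 3 2029

The gap pattern 3, 4, 3, 4 repeats every 2 events.
These are the Tuesdays and Fridays of each week.
The following Friday is Jul 20 2029.
Next Tuesday: Jul 24 2029.
Next Friday: Jul 27 2029.
Next Tuesday: Jul 31 2029.
The following Friday is Aug 3 2029.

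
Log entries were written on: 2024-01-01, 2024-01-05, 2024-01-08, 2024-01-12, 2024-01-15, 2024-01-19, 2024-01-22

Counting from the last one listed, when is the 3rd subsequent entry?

2024-02-02

Gaps: 4, 3, 4, 3, 4, 3 days — not constant, but cyclic with period 2.
The events fall on every Monday and Friday.
The following Friday is 2024-01-26.
The following Monday is 2024-01-29.
Next Friday: 2024-02-02.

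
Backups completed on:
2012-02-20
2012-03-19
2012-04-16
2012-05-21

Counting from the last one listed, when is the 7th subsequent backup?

2012-12-17

Gaps: 28, 28, 35 days — a mix of 28 and 35. Every date is a Monday.
Each is the 3rd Monday of its month.
3rd Monday of June 2012: 2012-06-18.
3rd Monday of July 2012: 2012-07-16.
August 2012 — 3rd Monday is 2012-08-20.
3rd Monday of September 2012: 2012-09-17.
3rd Monday of October 2012: 2012-10-15.
November 2012 — 3rd Monday is 2012-11-19.
3rd Monday of December 2012: 2012-12-17.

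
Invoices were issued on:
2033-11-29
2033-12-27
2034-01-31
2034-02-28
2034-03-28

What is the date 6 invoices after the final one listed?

These are Tuesdays with 28, 35, 28, 28-day gaps.
Each is the final Tuesday of its month — 2033-11-29 is past the 28th, so '4th Tuesday' doesn't fit.
Last Tuesday of April 2034: 2034-04-25.
May 2034 ends with Tuesday 2034-05-30.
Last Tuesday of June 2034: 2034-06-27.
Last Tuesday of July 2034: 2034-07-25.
August 2034 ends with Tuesday 2034-08-29.
Last Tuesday of September 2034: 2034-09-26.

2034-09-26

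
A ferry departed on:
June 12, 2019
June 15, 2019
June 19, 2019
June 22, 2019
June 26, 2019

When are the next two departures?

June 29, 2019; July 3, 2019

The gap pattern 3, 4, 3, 4 repeats every 2 events.
These are the Wednesdays and Saturdays of each week.
The following Saturday is June 29, 2019.
Next Wednesday: July 3, 2019.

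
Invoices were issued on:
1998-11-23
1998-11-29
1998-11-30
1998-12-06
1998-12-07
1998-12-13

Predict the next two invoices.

Gaps: 6, 1, 6, 1, 6 days — not constant, but cyclic with period 2.
The events fall on every Monday and Sunday.
The following Monday is 1998-12-14.
Next Sunday: 1998-12-20.

1998-12-14, 1998-12-20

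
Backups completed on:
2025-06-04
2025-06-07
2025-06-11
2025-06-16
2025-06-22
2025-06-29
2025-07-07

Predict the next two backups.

Gaps: 3, 4, 5, 6, 7, 8 days — each gap is 1 larger than the previous one.
Next gap: 9 days. 2025-07-07 + 9 days = 2025-07-16.
Next gap: 10 days. 2025-07-16 + 10 days = 2025-07-26.

2025-07-16, 2025-07-26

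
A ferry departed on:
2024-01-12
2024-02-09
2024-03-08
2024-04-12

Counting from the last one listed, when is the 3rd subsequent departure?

Gaps: 28, 28, 35 days — a mix of 28 and 35. Every date is a Friday.
Each is the 2nd Friday of its month.
2nd Friday of May 2024: 2024-05-10.
June 2024 — 2nd Friday is 2024-06-14.
July 2024 — 2nd Friday is 2024-07-12.

2024-07-12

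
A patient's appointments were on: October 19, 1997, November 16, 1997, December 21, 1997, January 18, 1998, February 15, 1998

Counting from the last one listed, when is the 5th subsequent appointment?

July 19, 1998

Gaps: 28, 35, 28, 28 days — a mix of 28 and 35. Every date is a Sunday.
Each is the 3rd Sunday of its month.
3rd Sunday of March 1998: March 15, 1998.
3rd Sunday of April 1998: April 19, 1998.
May 1998 — 3rd Sunday is May 17, 1998.
June 1998 — 3rd Sunday is June 21, 1998.
3rd Sunday of July 1998: July 19, 1998.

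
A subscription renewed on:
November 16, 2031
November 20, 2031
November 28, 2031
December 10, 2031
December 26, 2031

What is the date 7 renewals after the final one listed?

August 6, 2032

Gaps: 4, 8, 12, 16 days — each gap is 4 larger than the previous one.
Next gap: 20 days. December 26, 2031 + 20 days = January 15, 2032.
Next gap: 24 days. January 15, 2032 + 24 days = February 8, 2032.
Next gap: 28 days. February 8, 2032 + 28 days = March 7, 2032.
Next gap: 32 days. March 7, 2032 + 32 days = April 8, 2032.
Next gap: 36 days. April 8, 2032 + 36 days = May 14, 2032.
Next gap: 40 days. May 14, 2032 + 40 days = June 23, 2032.
Next gap: 44 days. June 23, 2032 + 44 days = August 6, 2032.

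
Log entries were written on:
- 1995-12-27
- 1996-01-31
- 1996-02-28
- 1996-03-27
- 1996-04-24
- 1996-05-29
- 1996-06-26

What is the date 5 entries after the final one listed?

1996-11-27

All Wednesdays; the gaps (35, 28, 28, 28, 35, 28) vary with month length.
This is the last Wednesday of each month.
July 1996 ends with Wednesday 1996-07-31.
August 1996 ends with Wednesday 1996-08-28.
Last Wednesday of September 1996: 1996-09-25.
Last Wednesday of October 1996: 1996-10-30.
November 1996 ends with Wednesday 1996-11-27.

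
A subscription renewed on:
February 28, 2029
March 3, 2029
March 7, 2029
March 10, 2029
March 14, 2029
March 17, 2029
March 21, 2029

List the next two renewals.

March 24, 2029; March 28, 2029

Every event lands on a Wednesday or Saturday (gaps cycle 3, 4, 3, 4, 3, 4).
So the schedule is: every Wednesday and Saturday.
Next Saturday: March 24, 2029.
Next Wednesday: March 28, 2029.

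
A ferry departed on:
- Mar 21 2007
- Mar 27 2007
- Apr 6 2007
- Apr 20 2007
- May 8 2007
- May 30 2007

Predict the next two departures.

Jun 25 2007, Jul 25 2007

Intervals are 6, 10, 14, 18, 22 days — an arithmetic progression with common difference 4.
Next gap: 26 days. May 30 2007 + 26 days = Jun 25 2007.
Next gap: 30 days. Jun 25 2007 + 30 days = Jul 25 2007.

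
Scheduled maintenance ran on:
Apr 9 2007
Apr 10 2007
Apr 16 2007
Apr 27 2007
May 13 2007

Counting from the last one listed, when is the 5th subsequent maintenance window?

The spacing grows by 5 each time: 1, 6, 11, 16 days.
Next gap: 21 days. May 13 2007 + 21 days = Jun 3 2007.
Next gap: 26 days. Jun 3 2007 + 26 days = Jun 29 2007.
Next gap: 31 days. Jun 29 2007 + 31 days = Jul 30 2007.
Next gap: 36 days. Jul 30 2007 + 36 days = Sep 4 2007.
Next gap: 41 days. Sep 4 2007 + 41 days = Oct 15 2007.

Oct 15 2007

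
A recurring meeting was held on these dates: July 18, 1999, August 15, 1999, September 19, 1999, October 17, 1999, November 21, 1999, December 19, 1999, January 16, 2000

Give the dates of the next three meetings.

February 20, 2000; March 19, 2000; April 16, 2000

These are Sundays at 28- or 35-day spacing (28, 35, 28, 35, 28, 28).
The pattern: 3rd Sunday of the month.
3rd Sunday of February 2000: February 20, 2000.
3rd Sunday of March 2000: March 19, 2000.
April 2000 — 3rd Sunday is April 16, 2000.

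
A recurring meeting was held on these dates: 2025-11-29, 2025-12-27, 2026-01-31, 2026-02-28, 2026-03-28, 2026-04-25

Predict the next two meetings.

Every date is a Saturday; gaps 28, 35, 28, 28, 28 days.
Each is the last Saturday of its month (at least one falls on the 29th or later, ruling out '4th Saturday').
Last Saturday of May 2026: 2026-05-30.
June 2026 ends with Saturday 2026-06-27.

2026-05-30, 2026-06-27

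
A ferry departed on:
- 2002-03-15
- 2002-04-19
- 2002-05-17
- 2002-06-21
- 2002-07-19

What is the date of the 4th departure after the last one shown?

2002-11-15

All dates are Fridays, 35, 28, 35, 28 days apart.
Specifically, the 3rd Friday of each month.
3rd Friday of August 2002: 2002-08-16.
3rd Friday of September 2002: 2002-09-20.
3rd Friday of October 2002: 2002-10-18.
November 2002 — 3rd Friday is 2002-11-15.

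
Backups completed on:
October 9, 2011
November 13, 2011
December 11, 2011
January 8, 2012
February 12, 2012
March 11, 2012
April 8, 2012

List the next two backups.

May 13, 2012; June 10, 2012

All dates are Sundays, 35, 28, 28, 35, 28, 28 days apart.
Specifically, the 2nd Sunday of each month.
May 2012 — 2nd Sunday is May 13, 2012.
June 2012 — 2nd Sunday is June 10, 2012.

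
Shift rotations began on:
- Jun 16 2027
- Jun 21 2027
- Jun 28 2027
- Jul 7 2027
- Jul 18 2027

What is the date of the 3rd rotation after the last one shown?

Gaps: 5, 7, 9, 11 days — each gap is 2 larger than the previous one.
Next gap: 13 days. Jul 18 2027 + 13 days = Jul 31 2027.
Next gap: 15 days. Jul 31 2027 + 15 days = Aug 15 2027.
Next gap: 17 days. Aug 15 2027 + 17 days = Sep 1 2027.

Sep 1 2027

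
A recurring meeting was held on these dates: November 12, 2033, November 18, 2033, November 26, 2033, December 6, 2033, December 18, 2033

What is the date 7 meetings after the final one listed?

May 7, 2034

The spacing grows by 2 each time: 6, 8, 10, 12 days.
Next gap: 14 days. December 18, 2033 + 14 days = January 1, 2034.
Next gap: 16 days. January 1, 2034 + 16 days = January 17, 2034.
Next gap: 18 days. January 17, 2034 + 18 days = February 4, 2034.
Next gap: 20 days. February 4, 2034 + 20 days = February 24, 2034.
Next gap: 22 days. February 24, 2034 + 22 days = March 18, 2034.
Next gap: 24 days. March 18, 2034 + 24 days = April 11, 2034.
Next gap: 26 days. April 11, 2034 + 26 days = May 7, 2034.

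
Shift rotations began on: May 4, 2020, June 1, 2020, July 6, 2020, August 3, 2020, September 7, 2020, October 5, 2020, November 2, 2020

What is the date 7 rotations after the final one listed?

All dates are Mondays, 28, 35, 28, 35, 28, 28 days apart.
Specifically, the 1st Monday of each month.
December 2020 — 1st Monday is December 7, 2020.
January 2021 — 1st Monday is January 4, 2021.
February 2021 — 1st Monday is February 1, 2021.
March 2021 — 1st Monday is March 1, 2021.
April 2021 — 1st Monday is April 5, 2021.
May 2021 — 1st Monday is May 3, 2021.
1st Monday of June 2021: June 7, 2021.

June 7, 2021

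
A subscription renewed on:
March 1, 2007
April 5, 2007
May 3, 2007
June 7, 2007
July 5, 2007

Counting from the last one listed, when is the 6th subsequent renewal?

These are Thursdays at 28- or 35-day spacing (35, 28, 35, 28).
The pattern: 1st Thursday of the month.
1st Thursday of August 2007: August 2, 2007.
September 2007 — 1st Thursday is September 6, 2007.
1st Thursday of October 2007: October 4, 2007.
1st Thursday of November 2007: November 1, 2007.
1st Thursday of December 2007: December 6, 2007.
1st Thursday of January 2008: January 3, 2008.

January 3, 2008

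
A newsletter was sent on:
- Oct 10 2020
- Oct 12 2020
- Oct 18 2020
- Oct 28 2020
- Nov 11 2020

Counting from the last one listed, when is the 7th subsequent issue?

Intervals are 2, 6, 10, 14 days — an arithmetic progression with common difference 4.
Next gap: 18 days. Nov 11 2020 + 18 days = Nov 29 2020.
Next gap: 22 days. Nov 29 2020 + 22 days = Dec 21 2020.
Next gap: 26 days. Dec 21 2020 + 26 days = Jan 16 2021.
Next gap: 30 days. Jan 16 2021 + 30 days = Feb 15 2021.
Next gap: 34 days. Feb 15 2021 + 34 days = Mar 21 2021.
Next gap: 38 days. Mar 21 2021 + 38 days = Apr 28 2021.
Next gap: 42 days. Apr 28 2021 + 42 days = Jun 9 2021.

Jun 9 2021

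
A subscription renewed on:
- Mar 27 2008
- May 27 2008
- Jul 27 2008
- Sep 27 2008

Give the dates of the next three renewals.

The day-of-month is always 27 (61, 61, 62 days between events).
So this recurs on the 27th of every 2 months.
November 2008: Nov 27 2008.
January 2009: Jan 27 2009.
March 2009: Mar 27 2009.

Nov 27 2008, Jan 27 2009, Mar 27 2009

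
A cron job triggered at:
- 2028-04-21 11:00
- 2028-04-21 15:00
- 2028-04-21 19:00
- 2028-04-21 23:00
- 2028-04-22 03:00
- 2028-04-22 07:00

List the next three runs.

2028-04-22 11:00, 2028-04-22 15:00, 2028-04-22 19:00

Spacing: 4, 4, 4, 4, 4 h — constant 4 h.
2028-04-22 07:00 + 4 h = 2028-04-22 11:00.
2028-04-22 11:00 + 4 h = 2028-04-22 15:00.
2028-04-22 15:00 + 4 h = 2028-04-22 19:00.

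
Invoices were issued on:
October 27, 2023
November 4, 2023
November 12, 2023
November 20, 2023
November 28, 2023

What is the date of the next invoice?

Every event comes 8 days after the last (8, 8, 8, 8).
November 28, 2023 + 8 days = December 6, 2023.

December 6, 2023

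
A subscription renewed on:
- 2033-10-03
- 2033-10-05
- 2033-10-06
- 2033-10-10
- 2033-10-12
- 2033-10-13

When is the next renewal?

Every event lands on a Monday or Wednesday or Thursday (gaps cycle 2, 1, 4, 2, 1).
So the schedule is: every Monday, Wednesday and Thursday.
The following Monday is 2033-10-17.

2033-10-17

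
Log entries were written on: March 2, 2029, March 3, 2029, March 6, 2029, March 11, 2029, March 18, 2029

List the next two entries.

March 27, 2029; April 7, 2029

The spacing grows by 2 each time: 1, 3, 5, 7 days.
Next gap: 9 days. March 18, 2029 + 9 days = March 27, 2029.
Next gap: 11 days. March 27, 2029 + 11 days = April 7, 2029.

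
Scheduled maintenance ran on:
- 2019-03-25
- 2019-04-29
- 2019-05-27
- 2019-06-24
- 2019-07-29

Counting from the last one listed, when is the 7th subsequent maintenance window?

2020-02-24

Every date is a Monday; gaps 35, 28, 28, 35 days.
Each is the last Monday of its month (at least one falls on the 29th or later, ruling out '4th Monday').
August 2019 ends with Monday 2019-08-26.
September 2019 ends with Monday 2019-09-30.
Last Monday of October 2019: 2019-10-28.
November 2019 ends with Monday 2019-11-25.
December 2019 ends with Monday 2019-12-30.
Last Monday of January 2020: 2020-01-27.
Last Monday of February 2020: 2020-02-24.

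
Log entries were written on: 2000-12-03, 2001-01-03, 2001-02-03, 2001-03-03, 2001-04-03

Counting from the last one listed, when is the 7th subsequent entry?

2001-11-03

Gaps: 31, 31, 28, 31 days — not constant. Every event is on the 3rd of the month.
Pattern: the 3rd of each month.
Next: May 2001 → 2001-05-03.
Next: June 2001 → 2001-06-03.
Next: July 2001 → 2001-07-03.
August 2001: 2001-08-03.
September 2001: 2001-09-03.
October 2001: 2001-10-03.
Next: November 2001 → 2001-11-03.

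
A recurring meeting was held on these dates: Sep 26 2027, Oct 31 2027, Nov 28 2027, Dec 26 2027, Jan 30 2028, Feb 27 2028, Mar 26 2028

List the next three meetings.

These are Sundays with 35, 28, 28, 35, 28, 28-day gaps.
Each is the final Sunday of its month — Oct 31 2027 is past the 28th, so '4th Sunday' doesn't fit.
April 2028 ends with Sunday Apr 30 2028.
May 2028 ends with Sunday May 28 2028.
Last Sunday of June 2028: Jun 25 2028.

Apr 30 2028, May 28 2028, Jun 25 2028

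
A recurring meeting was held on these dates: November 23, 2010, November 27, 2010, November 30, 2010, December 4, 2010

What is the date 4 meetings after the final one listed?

December 18, 2010

Gaps: 4, 3, 4 days — not constant, but cyclic with period 2.
The events fall on every Tuesday and Saturday.
The following Tuesday is December 7, 2010.
Next Saturday: December 11, 2010.
The following Tuesday is December 14, 2010.
Next Saturday: December 18, 2010.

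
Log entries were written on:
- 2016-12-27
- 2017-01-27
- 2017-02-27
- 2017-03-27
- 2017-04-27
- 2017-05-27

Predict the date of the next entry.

2017-06-27

Gaps: 31, 31, 28, 31, 30 days — not constant. Every event is on the 27th of the month.
Pattern: the 27th of each month.
Next: June 2017 → 2017-06-27.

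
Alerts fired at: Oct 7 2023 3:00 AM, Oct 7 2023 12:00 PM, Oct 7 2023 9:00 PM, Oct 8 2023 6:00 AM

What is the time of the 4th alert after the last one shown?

The interval is a steady 9 hours (9, 9, 9).
Oct 8 2023 6:00 AM + 9 h = Oct 8 2023 3:00 PM.
Oct 8 2023 3:00 PM + 9 h = Oct 9 2023 12:00 AM.
Oct 9 2023 12:00 AM + 9 h = Oct 9 2023 9:00 AM.
Oct 9 2023 9:00 AM + 9 h = Oct 9 2023 6:00 PM.

Oct 9 2023 6:00 PM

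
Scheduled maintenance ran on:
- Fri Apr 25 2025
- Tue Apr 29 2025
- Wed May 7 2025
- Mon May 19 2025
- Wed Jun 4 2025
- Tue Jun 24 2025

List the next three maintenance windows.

Fri Jul 18 2025, Fri Aug 15 2025, Tue Sep 16 2025

Intervals are 4, 8, 12, 16, 20 days — an arithmetic progression with common difference 4.
Next gap: 24 days. Tue Jun 24 2025 + 24 days = Fri Jul 18 2025.
Next gap: 28 days. Fri Jul 18 2025 + 28 days = Fri Aug 15 2025.
Next gap: 32 days. Fri Aug 15 2025 + 32 days = Tue Sep 16 2025.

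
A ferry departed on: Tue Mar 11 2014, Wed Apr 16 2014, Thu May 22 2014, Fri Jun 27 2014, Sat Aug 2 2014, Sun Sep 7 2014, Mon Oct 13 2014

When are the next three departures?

Tue Nov 18 2014, Wed Dec 24 2014, Thu Jan 29 2015

Every event comes 36 days after the last (36, 36, 36, 36, 36, 36).
Mon Oct 13 2014 + 36 days = Tue Nov 18 2014.
Tue Nov 18 2014 + 36 days = Wed Dec 24 2014.
Wed Dec 24 2014 + 36 days = Thu Jan 29 2015.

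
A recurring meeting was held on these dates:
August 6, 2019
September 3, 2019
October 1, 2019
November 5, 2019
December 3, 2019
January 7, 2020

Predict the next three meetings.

All dates are Tuesdays, 28, 28, 35, 28, 35 days apart.
Specifically, the 1st Tuesday of each month.
1st Tuesday of February 2020: February 4, 2020.
1st Tuesday of March 2020: March 3, 2020.
April 2020 — 1st Tuesday is April 7, 2020.

February 4, 2020; March 3, 2020; April 7, 2020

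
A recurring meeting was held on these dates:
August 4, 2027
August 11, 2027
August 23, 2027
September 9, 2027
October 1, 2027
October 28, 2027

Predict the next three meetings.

Intervals are 7, 12, 17, 22, 27 days — an arithmetic progression with common difference 5.
Next gap: 32 days. October 28, 2027 + 32 days = November 29, 2027.
Next gap: 37 days. November 29, 2027 + 37 days = January 5, 2028.
Next gap: 42 days. January 5, 2028 + 42 days = February 16, 2028.

November 29, 2027; January 5, 2028; February 16, 2028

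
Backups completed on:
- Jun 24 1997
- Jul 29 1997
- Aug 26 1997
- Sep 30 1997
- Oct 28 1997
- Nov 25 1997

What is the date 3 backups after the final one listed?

All Tuesdays; the gaps (35, 28, 35, 28, 28) vary with month length.
This is the last Tuesday of each month.
December 1997 ends with Tuesday Dec 30 1997.
Last Tuesday of January 1998: Jan 27 1998.
Last Tuesday of February 1998: Feb 24 1998.

Feb 24 1998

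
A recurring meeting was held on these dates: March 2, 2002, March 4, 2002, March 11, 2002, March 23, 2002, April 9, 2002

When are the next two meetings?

May 1, 2002; May 28, 2002

The spacing grows by 5 each time: 2, 7, 12, 17 days.
Next gap: 22 days. April 9, 2002 + 22 days = May 1, 2002.
Next gap: 27 days. May 1, 2002 + 27 days = May 28, 2002.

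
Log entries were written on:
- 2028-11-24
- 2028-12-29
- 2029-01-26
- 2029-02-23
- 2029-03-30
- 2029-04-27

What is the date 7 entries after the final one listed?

2029-11-30

These are Fridays with 35, 28, 28, 35, 28-day gaps.
Each is the final Friday of its month — 2028-12-29 is past the 28th, so '4th Friday' doesn't fit.
Last Friday of May 2029: 2029-05-25.
June 2029 ends with Friday 2029-06-29.
July 2029 ends with Friday 2029-07-27.
August 2029 ends with Friday 2029-08-31.
Last Friday of September 2029: 2029-09-28.
October 2029 ends with Friday 2029-10-26.
Last Friday of November 2029: 2029-11-30.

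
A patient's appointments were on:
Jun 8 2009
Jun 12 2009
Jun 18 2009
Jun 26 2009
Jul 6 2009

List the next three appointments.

Jul 18 2009, Aug 1 2009, Aug 17 2009

Gaps: 4, 6, 8, 10 days — each gap is 2 larger than the previous one.
Next gap: 12 days. Jul 6 2009 + 12 days = Jul 18 2009.
Next gap: 14 days. Jul 18 2009 + 14 days = Aug 1 2009.
Next gap: 16 days. Aug 1 2009 + 16 days = Aug 17 2009.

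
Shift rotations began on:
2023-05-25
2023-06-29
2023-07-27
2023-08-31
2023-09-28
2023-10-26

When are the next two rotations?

All Thursdays; the gaps (35, 28, 35, 28, 28) vary with month length.
This is the last Thursday of each month.
November 2023 ends with Thursday 2023-11-30.
Last Thursday of December 2023: 2023-12-28.

2023-11-30, 2023-12-28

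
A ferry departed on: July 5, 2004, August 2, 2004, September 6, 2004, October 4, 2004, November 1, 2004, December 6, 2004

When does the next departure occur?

January 3, 2005

Gaps: 28, 35, 28, 28, 35 days — a mix of 28 and 35. Every date is a Monday.
Each is the 1st Monday of its month.
1st Monday of January 2005: January 3, 2005.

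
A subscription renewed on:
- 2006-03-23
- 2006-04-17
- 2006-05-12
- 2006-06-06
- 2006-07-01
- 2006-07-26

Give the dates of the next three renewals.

Every event comes 25 days after the last (25, 25, 25, 25, 25).
2006-07-26 + 25 days = 2006-08-20.
2006-08-20 + 25 days = 2006-09-14.
2006-09-14 + 25 days = 2006-10-09.

2006-08-20, 2006-09-14, 2006-10-09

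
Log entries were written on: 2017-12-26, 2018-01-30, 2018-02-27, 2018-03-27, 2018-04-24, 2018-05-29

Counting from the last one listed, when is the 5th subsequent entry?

These are Tuesdays with 35, 28, 28, 28, 35-day gaps.
Each is the final Tuesday of its month — 2018-01-30 is past the 28th, so '4th Tuesday' doesn't fit.
Last Tuesday of June 2018: 2018-06-26.
Last Tuesday of July 2018: 2018-07-31.
Last Tuesday of August 2018: 2018-08-28.
September 2018 ends with Tuesday 2018-09-25.
October 2018 ends with Tuesday 2018-10-30.

2018-10-30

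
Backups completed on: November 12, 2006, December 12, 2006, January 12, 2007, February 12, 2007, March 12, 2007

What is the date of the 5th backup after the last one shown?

August 12, 2007

Gaps: 30, 31, 31, 28 days — not constant. Every event is on the 12th of the month.
Pattern: the 12th of each month.
Next: April 2007 → April 12, 2007.
May 2007: May 12, 2007.
June 2007: June 12, 2007.
July 2007: July 12, 2007.
August 2007: August 12, 2007.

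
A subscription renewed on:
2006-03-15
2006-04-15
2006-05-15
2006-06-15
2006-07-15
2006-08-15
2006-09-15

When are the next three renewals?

Gaps: 31, 30, 31, 30, 31, 31 days — not constant. Every event is on the 15th of the month.
Pattern: the 15th of each month.
October 2006: 2006-10-15.
November 2006: 2006-11-15.
Next: December 2006 → 2006-12-15.

2006-10-15, 2006-11-15, 2006-12-15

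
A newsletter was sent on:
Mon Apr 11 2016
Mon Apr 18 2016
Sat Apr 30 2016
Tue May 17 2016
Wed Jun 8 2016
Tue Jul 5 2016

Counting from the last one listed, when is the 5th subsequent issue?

Tue Jan 31 2017

Gaps: 7, 12, 17, 22, 27 days — each gap is 5 larger than the previous one.
Next gap: 32 days. Tue Jul 5 2016 + 32 days = Sat Aug 6 2016.
Next gap: 37 days. Sat Aug 6 2016 + 37 days = Mon Sep 12 2016.
Next gap: 42 days. Mon Sep 12 2016 + 42 days = Mon Oct 24 2016.
Next gap: 47 days. Mon Oct 24 2016 + 47 days = Sat Dec 10 2016.
Next gap: 52 days. Sat Dec 10 2016 + 52 days = Tue Jan 31 2017.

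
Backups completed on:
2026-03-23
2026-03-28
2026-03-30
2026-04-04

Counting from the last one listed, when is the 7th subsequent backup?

2026-04-27

The gap pattern 5, 2, 5 repeats every 2 events.
These are the Mondays and Saturdays of each week.
The following Monday is 2026-04-06.
Next Saturday: 2026-04-11.
Next Monday: 2026-04-13.
Next Saturday: 2026-04-18.
The following Monday is 2026-04-20.
The following Saturday is 2026-04-25.
The following Monday is 2026-04-27.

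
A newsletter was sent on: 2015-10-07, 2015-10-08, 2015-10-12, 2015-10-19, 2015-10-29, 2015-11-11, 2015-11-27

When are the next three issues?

Gaps: 1, 4, 7, 10, 13, 16 days — each gap is 3 larger than the previous one.
Next gap: 19 days. 2015-11-27 + 19 days = 2015-12-16.
Next gap: 22 days. 2015-12-16 + 22 days = 2016-01-07.
Next gap: 25 days. 2016-01-07 + 25 days = 2016-02-01.

2015-12-16, 2016-01-07, 2016-02-01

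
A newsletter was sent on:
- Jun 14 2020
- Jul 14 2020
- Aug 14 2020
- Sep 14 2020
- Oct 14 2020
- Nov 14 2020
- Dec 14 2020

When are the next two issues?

Jan 14 2021, Feb 14 2021

Each date is the 14th; the gaps (30, 31, 31, 30, 31, 30) track the month lengths.
The rule is the 14th of each month.
January 2021: Jan 14 2021.
February 2021: Feb 14 2021.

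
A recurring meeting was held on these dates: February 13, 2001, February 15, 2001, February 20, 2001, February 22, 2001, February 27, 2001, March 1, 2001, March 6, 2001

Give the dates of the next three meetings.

March 8, 2001; March 13, 2001; March 15, 2001

Gaps: 2, 5, 2, 5, 2, 5 days — not constant, but cyclic with period 2.
The events fall on every Tuesday and Thursday.
Next Thursday: March 8, 2001.
The following Tuesday is March 13, 2001.
The following Thursday is March 15, 2001.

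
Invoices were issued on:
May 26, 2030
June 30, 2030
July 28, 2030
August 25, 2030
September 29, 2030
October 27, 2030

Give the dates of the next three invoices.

All Sundays; the gaps (35, 28, 28, 35, 28) vary with month length.
This is the last Sunday of each month.
November 2030 ends with Sunday November 24, 2030.
December 2030 ends with Sunday December 29, 2030.
January 2031 ends with Sunday January 26, 2031.

November 24, 2030; December 29, 2030; January 26, 2031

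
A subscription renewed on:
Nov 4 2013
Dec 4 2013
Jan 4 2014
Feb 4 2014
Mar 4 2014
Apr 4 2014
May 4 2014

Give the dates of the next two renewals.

Jun 4 2014, Jul 4 2014

Each date is the 4th; the gaps (30, 31, 31, 28, 31, 30) track the month lengths.
The rule is the 4th of each month.
Next: June 2014 → Jun 4 2014.
July 2014: Jul 4 2014.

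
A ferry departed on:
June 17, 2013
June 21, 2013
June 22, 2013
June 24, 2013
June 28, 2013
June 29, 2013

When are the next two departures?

July 1, 2013; July 5, 2013

The gap pattern 4, 1, 2, 4, 1 repeats every 3 events.
These are the Mondays, Fridays and Saturdays of each week.
Next Monday: July 1, 2013.
The following Friday is July 5, 2013.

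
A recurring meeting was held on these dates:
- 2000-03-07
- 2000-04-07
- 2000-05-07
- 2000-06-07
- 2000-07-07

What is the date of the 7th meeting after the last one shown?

The day-of-month is always 7 (31, 30, 31, 30 days between events).
So this recurs on the 7th of each month.
Next: August 2000 → 2000-08-07.
September 2000: 2000-09-07.
Next: October 2000 → 2000-10-07.
Next: November 2000 → 2000-11-07.
December 2000: 2000-12-07.
Next: January 2001 → 2001-01-07.
February 2001: 2001-02-07.

2001-02-07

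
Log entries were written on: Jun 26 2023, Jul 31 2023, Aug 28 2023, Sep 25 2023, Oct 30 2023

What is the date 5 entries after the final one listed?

These are Mondays with 35, 28, 28, 35-day gaps.
Each is the final Monday of its month — Jul 31 2023 is past the 28th, so '4th Monday' doesn't fit.
Last Monday of November 2023: Nov 27 2023.
December 2023 ends with Monday Dec 25 2023.
Last Monday of January 2024: Jan 29 2024.
Last Monday of February 2024: Feb 26 2024.
Last Monday of March 2024: Mar 25 2024.

Mar 25 2024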